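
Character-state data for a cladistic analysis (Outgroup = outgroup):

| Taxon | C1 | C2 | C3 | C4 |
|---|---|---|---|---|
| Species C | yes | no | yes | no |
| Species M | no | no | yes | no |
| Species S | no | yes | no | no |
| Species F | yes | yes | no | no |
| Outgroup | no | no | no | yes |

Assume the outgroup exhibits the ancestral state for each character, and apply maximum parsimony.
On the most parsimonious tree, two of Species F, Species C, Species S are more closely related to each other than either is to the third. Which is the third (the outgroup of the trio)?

Species C

Character polarity is set by the outgroup: the derived state is whichever differs from the outgroup's state, so for C4 the derived state is 'no', and for the remaining characters it is 'yes'.
C1 (state 'yes') occurs in Species C and Species F but conflicts with the nesting implied by the other characters — most parsimoniously interpreted as homoplasy.
C2 (derived state 'yes') is shared by Species F and Species S — a synapomorphy uniting that clade.
C3: derived state 'yes' in Species C and Species M only — synapomorphy for {Species C, Species M}.
All ingroup taxa share the derived state 'no' for C4; it defines the ingroup but does not resolve relationships within it.
Most parsimonious ingroup topology: ((Species M,Species C),(Species S,Species F)).
Species F and Species S share a more recent common ancestor with each other than either does with Species C, so Species C is the least closely related of the three.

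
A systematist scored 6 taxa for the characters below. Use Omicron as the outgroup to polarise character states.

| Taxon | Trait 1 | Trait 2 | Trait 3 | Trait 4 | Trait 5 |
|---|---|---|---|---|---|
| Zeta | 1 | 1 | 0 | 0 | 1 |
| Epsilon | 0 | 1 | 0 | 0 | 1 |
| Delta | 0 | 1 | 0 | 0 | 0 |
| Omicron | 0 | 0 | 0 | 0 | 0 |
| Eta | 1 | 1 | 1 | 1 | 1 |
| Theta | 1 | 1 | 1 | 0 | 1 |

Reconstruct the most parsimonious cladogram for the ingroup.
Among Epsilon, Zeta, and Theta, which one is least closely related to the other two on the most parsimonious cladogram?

The outgroup has state '0' for every character, so '1' is the derived state throughout.
Only Eta, Theta, and Zeta show the derived state '1' for Trait 1, supporting them as a clade.
Trait 2 (derived state '1') is shared by all ingroup taxa — unites the whole ingroup.
Only Eta and Theta show the derived state '1' for Trait 3, supporting them as a clade.
Trait 4: derived state '1' in Eta only — an autapomorphy, so it tells us nothing about relationships among taxa.
Only Epsilon, Eta, Theta, and Zeta show the derived state '1' for Trait 5, supporting them as a clade.
Most parsimonious ingroup topology: ((((Theta,Eta),Zeta),Epsilon),Delta).
Zeta and Theta share a more recent common ancestor with each other than either does with Epsilon, so Epsilon is the least closely related of the three.

Epsilon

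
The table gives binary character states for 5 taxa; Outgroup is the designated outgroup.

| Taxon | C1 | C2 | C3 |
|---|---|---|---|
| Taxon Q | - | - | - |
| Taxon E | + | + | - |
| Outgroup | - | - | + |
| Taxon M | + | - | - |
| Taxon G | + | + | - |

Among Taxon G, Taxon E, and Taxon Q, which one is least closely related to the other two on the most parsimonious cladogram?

Taxon Q

Character polarity is set by the outgroup: the derived state is whichever differs from the outgroup's state, so for C3 the derived state is '-', and for the remaining characters it is '+'.
C1: derived state '+' in Taxon E, Taxon G, and Taxon M only — synapomorphy for {Taxon E, Taxon G, Taxon M}.
Only Taxon E and Taxon G show the derived state '+' for C2, supporting them as a clade.
All ingroup taxa share the derived state '-' for C3; it defines the ingroup but does not resolve relationships within it.
Most parsimonious ingroup topology: ((Taxon M,(Taxon G,Taxon E)),Taxon Q).
Taxon G and Taxon E share a more recent common ancestor with each other than either does with Taxon Q, so Taxon Q is the least closely related of the three.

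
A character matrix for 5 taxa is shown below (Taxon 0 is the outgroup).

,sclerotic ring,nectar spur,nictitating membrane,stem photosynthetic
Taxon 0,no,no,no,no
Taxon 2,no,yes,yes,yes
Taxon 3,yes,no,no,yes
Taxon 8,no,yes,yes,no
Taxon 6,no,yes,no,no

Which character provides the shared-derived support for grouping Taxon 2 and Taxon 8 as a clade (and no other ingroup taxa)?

nictitating membrane

The outgroup has state 'no' for every character, so 'yes' is the derived state throughout.
sclerotic ring: derived state 'yes' in Taxon 3 only — an autapomorphy, so it tells us nothing about relationships among taxa.
nectar spur: derived state 'yes' in Taxon 2, Taxon 6, and Taxon 8 only — synapomorphy for {Taxon 2, Taxon 6, Taxon 8}.
Only Taxon 2 and Taxon 8 show the derived state 'yes' for nictitating membrane, supporting them as a clade.
stem photosynthetic groups Taxon 2 and Taxon 3, which is incompatible with the clades supported by the remaining characters; treating it as convergent (homoplasy) costs fewer steps than any alternative tree.
Most parsimonious ingroup topology: (((Taxon 2,Taxon 8),Taxon 6),Taxon 3).
The clade {Taxon 2, Taxon 8} is supported by nictitating membrane: its derived state 'yes' occurs in exactly those taxa and in no other taxon (including the outgroup).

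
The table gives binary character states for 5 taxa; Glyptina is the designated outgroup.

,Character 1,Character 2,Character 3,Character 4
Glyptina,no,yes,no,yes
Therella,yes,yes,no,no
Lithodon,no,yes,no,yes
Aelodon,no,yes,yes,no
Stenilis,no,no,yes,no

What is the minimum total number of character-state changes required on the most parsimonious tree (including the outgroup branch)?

4

Character polarity is set by the outgroup: the derived state is whichever differs from the outgroup's state, so for Character 2, Character 4 the derived state is 'no', and for the remaining characters it is 'yes'.
Character 1: derived state 'yes' in Therella only — an autapomorphy, so it tells us nothing about relationships among taxa.
Character 2: derived state 'no' in Stenilis only — an autapomorphy, so it tells us nothing about relationships among taxa.
Only Aelodon and Stenilis show the derived state 'yes' for Character 3, supporting them as a clade.
Only Aelodon, Stenilis, and Therella show the derived state 'no' for Character 4, supporting them as a clade.
Most parsimonious ingroup topology: ((Therella,(Aelodon,Stenilis)),Lithodon).
Changes per character on this tree: Character 1: 1; Character 2: 1; Character 3: 1; Character 4: 1.
Total = 4.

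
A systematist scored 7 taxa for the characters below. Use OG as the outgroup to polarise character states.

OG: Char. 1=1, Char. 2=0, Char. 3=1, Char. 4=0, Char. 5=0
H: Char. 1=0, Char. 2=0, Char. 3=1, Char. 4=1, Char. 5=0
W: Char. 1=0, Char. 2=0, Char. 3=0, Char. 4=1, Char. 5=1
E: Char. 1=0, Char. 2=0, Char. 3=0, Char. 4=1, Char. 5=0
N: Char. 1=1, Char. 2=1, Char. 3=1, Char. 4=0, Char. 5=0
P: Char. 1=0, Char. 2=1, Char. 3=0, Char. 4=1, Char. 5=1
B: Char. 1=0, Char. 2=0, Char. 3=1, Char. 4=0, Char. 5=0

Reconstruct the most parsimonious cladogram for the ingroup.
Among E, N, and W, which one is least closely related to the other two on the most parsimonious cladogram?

N

Character polarity is set by the outgroup: the derived state is whichever differs from the outgroup's state, so for Char. 1, Char. 3 the derived state is '0', and for the remaining characters it is '1'.
Char. 1: derived state '0' in B, E, H, P, and W only — synapomorphy for {B, E, H, P, W}.
Char. 2 groups N and P, which is incompatible with the clades supported by the remaining characters; treating it as convergent (homoplasy) costs fewer steps than any alternative tree.
Only E, P, and W show the derived state '0' for Char. 3, supporting them as a clade.
Only E, H, P, and W show the derived state '1' for Char. 4, supporting them as a clade.
Char. 5: derived state '1' in P and W only — synapomorphy for {P, W}.
Most parsimonious ingroup topology: (((H,((W,P),E)),B),N).
E and W share a more recent common ancestor with each other than either does with N, so N is the least closely related of the three.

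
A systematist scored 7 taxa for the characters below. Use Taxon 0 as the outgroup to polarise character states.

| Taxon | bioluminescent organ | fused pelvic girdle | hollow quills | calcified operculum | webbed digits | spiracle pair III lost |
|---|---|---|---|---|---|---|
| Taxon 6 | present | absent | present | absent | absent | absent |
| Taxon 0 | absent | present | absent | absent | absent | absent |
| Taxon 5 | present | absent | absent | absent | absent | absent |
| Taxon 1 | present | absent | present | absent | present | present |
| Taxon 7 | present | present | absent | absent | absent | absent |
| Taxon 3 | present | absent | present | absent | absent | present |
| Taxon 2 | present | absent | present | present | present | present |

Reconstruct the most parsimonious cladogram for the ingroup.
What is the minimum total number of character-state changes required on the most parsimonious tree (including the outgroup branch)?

Character polarity is set by the outgroup: the derived state is whichever differs from the outgroup's state, so for fused pelvic girdle the derived state is 'absent', and for the remaining characters it is 'present'.
All ingroup taxa share the derived state 'present' for bioluminescent organ; it defines the ingroup but does not resolve relationships within it.
Only Taxon 1, Taxon 2, Taxon 3, Taxon 5, and Taxon 6 show the derived state 'absent' for fused pelvic girdle, supporting them as a clade.
hollow quills (derived state 'present') is shared by Taxon 1, Taxon 2, Taxon 3, and Taxon 6 — a synapomorphy uniting that clade.
calcified operculum (derived state 'present') is unique to Taxon 2 (autapomorphy; uninformative for grouping).
webbed digits: derived state 'present' in Taxon 1 and Taxon 2 only — synapomorphy for {Taxon 1, Taxon 2}.
spiracle pair III lost (derived state 'present') is shared by Taxon 1, Taxon 2, and Taxon 3 — a synapomorphy uniting that clade.
Most parsimonious ingroup topology: (((Taxon 6,(Taxon 3,(Taxon 1,Taxon 2))),Taxon 5),Taxon 7).
Changes per character on this tree: bioluminescent organ: 1; fused pelvic girdle: 1; hollow quills: 1; calcified operculum: 1; webbed digits: 1; spiracle pair III lost: 1.
Total = 6.

6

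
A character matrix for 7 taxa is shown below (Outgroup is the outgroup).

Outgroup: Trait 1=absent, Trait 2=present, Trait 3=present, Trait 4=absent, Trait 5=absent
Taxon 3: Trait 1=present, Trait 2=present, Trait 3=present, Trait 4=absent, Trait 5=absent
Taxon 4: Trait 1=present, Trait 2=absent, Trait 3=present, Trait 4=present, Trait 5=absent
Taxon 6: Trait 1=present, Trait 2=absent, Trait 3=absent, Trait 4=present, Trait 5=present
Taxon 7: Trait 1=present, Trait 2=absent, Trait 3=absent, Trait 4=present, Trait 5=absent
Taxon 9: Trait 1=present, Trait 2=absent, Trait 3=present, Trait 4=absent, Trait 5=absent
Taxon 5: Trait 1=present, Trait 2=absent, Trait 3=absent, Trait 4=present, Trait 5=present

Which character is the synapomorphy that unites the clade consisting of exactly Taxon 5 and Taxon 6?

Trait 5

Character polarity is set by the outgroup: the derived state is whichever differs from the outgroup's state, so for Trait 2, Trait 3 the derived state is 'absent', and for the remaining characters it is 'present'.
Trait 1 (derived state 'present') is shared by all ingroup taxa — unites the whole ingroup.
Only Taxon 4, Taxon 5, Taxon 6, Taxon 7, and Taxon 9 show the derived state 'absent' for Trait 2, supporting them as a clade.
Trait 3: derived state 'absent' in Taxon 5, Taxon 6, and Taxon 7 only — synapomorphy for {Taxon 5, Taxon 6, Taxon 7}.
Trait 4 (derived state 'present') is shared by Taxon 4, Taxon 5, Taxon 6, and Taxon 7 — a synapomorphy uniting that clade.
Only Taxon 5 and Taxon 6 show the derived state 'present' for Trait 5, supporting them as a clade.
Most parsimonious ingroup topology: (Taxon 3,((Taxon 4,((Taxon 6,Taxon 5),Taxon 7)),Taxon 9)).
The clade {Taxon 5, Taxon 6} is supported by Trait 5: its derived state 'present' occurs in exactly those taxa and in no other taxon (including the outgroup).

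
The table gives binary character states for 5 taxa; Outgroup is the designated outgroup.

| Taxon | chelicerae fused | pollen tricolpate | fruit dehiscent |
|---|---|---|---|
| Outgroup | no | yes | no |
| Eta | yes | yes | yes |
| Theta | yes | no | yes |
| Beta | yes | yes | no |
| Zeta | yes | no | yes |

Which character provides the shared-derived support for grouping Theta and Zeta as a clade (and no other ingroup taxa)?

pollen tricolpate

Character polarity is set by the outgroup: the derived state is whichever differs from the outgroup's state, so for pollen tricolpate the derived state is 'no', and for the remaining characters it is 'yes'.
chelicerae fused (derived state 'yes') is shared by all ingroup taxa — unites the whole ingroup.
Only Theta and Zeta show the derived state 'no' for pollen tricolpate, supporting them as a clade.
Only Eta, Theta, and Zeta show the derived state 'yes' for fruit dehiscent, supporting them as a clade.
Most parsimonious ingroup topology: ((Eta,(Theta,Zeta)),Beta).
The clade {Theta, Zeta} is supported by pollen tricolpate: its derived state 'no' occurs in exactly those taxa and in no other taxon (including the outgroup).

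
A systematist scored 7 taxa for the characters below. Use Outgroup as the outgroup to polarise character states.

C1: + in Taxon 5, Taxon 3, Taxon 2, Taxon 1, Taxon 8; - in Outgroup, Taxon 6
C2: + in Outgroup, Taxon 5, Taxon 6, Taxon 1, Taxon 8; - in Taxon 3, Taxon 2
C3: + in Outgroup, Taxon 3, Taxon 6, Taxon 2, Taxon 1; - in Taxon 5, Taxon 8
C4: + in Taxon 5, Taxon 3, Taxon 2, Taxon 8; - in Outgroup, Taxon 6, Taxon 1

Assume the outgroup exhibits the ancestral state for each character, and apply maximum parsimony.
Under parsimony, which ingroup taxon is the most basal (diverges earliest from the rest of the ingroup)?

Taxon 6

Character polarity is set by the outgroup: the derived state is whichever differs from the outgroup's state, so for C2, C3 the derived state is '-', and for the remaining characters it is '+'.
Only Taxon 1, Taxon 2, Taxon 3, Taxon 5, and Taxon 8 show the derived state '+' for C1, supporting them as a clade.
Only Taxon 2 and Taxon 3 show the derived state '-' for C2, supporting them as a clade.
C3: derived state '-' in Taxon 5 and Taxon 8 only — synapomorphy for {Taxon 5, Taxon 8}.
Only Taxon 2, Taxon 3, Taxon 5, and Taxon 8 show the derived state '+' for C4, supporting them as a clade.
Most parsimonious ingroup topology: ((((Taxon 5,Taxon 8),(Taxon 3,Taxon 2)),Taxon 1),Taxon 6).
Taxon 6 is sister to the clade containing all other ingroup taxa, so it is the earliest-diverging (most basal) ingroup lineage.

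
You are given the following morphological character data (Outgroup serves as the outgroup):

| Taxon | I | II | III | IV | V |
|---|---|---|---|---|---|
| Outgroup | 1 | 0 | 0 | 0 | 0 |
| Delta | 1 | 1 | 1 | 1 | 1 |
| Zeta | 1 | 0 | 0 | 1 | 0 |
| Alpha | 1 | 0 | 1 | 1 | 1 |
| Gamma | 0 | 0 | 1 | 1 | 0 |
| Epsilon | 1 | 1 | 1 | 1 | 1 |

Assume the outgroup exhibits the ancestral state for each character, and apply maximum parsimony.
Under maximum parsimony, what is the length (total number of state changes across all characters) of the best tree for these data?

Character polarity is set by the outgroup: the derived state is whichever differs from the outgroup's state, so for I the derived state is '0', and for the remaining characters it is '1'.
I: derived state '0' in Gamma only — an autapomorphy, so it tells us nothing about relationships among taxa.
II (derived state '1') is shared by Delta and Epsilon — a synapomorphy uniting that clade.
III (derived state '1') is shared by Alpha, Delta, Epsilon, and Gamma — a synapomorphy uniting that clade.
All ingroup taxa share the derived state '1' for IV; it defines the ingroup but does not resolve relationships within it.
V (derived state '1') is shared by Alpha, Delta, and Epsilon — a synapomorphy uniting that clade.
Most parsimonious ingroup topology: ((((Delta,Epsilon),Alpha),Gamma),Zeta).
Changes per character on this tree: I: 1; II: 1; III: 1; IV: 1; V: 1.
Total = 5.

5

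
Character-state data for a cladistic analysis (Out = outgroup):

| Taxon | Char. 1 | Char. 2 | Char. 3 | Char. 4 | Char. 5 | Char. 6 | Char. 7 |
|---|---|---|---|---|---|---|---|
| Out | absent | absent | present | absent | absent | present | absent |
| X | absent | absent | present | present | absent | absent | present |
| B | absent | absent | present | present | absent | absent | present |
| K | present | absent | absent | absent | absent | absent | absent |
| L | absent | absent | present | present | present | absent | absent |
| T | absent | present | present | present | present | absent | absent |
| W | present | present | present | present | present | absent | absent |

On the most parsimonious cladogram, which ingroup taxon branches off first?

Character polarity is set by the outgroup: the derived state is whichever differs from the outgroup's state, so for Char. 3, Char. 6 the derived state is 'absent', and for the remaining characters it is 'present'.
Char. 1 groups K and W, which is incompatible with the clades supported by the remaining characters; treating it as convergent (homoplasy) costs fewer steps than any alternative tree.
Char. 2 (derived state 'present') is shared by T and W — a synapomorphy uniting that clade.
Char. 3 (derived state 'absent') is unique to K (autapomorphy; uninformative for grouping).
Only B, L, T, W, and X show the derived state 'present' for Char. 4, supporting them as a clade.
Only L, T, and W show the derived state 'present' for Char. 5, supporting them as a clade.
Char. 6 (derived state 'absent') is shared by all ingroup taxa — unites the whole ingroup.
Only B and X show the derived state 'present' for Char. 7, supporting them as a clade.
Most parsimonious ingroup topology: (((X,B),(L,(T,W))),K).
K is sister to the clade containing all other ingroup taxa, so it is the earliest-diverging (most basal) ingroup lineage.

K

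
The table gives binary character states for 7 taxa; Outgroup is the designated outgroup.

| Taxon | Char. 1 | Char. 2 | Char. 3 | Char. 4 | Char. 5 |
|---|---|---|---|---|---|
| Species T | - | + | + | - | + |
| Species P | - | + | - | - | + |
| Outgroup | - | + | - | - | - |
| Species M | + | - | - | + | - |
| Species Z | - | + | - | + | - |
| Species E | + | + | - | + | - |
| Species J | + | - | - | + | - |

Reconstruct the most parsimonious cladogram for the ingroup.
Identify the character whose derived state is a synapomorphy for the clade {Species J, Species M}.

Char. 2

Character polarity is set by the outgroup: the derived state is whichever differs from the outgroup's state, so for Char. 2 the derived state is '-', and for the remaining characters it is '+'.
Only Species E, Species J, and Species M show the derived state '+' for Char. 1, supporting them as a clade.
Only Species J and Species M show the derived state '-' for Char. 2, supporting them as a clade.
Char. 3 (derived state '+') is unique to Species T (autapomorphy; uninformative for grouping).
Char. 4 (derived state '+') is shared by Species E, Species J, Species M, and Species Z — a synapomorphy uniting that clade.
Only Species P and Species T show the derived state '+' for Char. 5, supporting them as a clade.
Most parsimonious ingroup topology: ((Species T,Species P),((Species E,(Species J,Species M)),Species Z)).
The clade {Species J, Species M} is supported by Char. 2: its derived state '-' occurs in exactly those taxa and in no other taxon (including the outgroup).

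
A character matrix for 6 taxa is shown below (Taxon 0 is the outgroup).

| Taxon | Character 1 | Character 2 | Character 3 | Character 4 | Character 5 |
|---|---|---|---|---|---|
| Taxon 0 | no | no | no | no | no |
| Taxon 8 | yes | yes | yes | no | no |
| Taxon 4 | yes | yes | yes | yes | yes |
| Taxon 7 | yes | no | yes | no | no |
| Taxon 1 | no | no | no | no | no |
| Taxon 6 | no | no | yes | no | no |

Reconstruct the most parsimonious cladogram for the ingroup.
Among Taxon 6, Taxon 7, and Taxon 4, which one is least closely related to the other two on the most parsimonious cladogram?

The outgroup has state 'no' for every character, so 'yes' is the derived state throughout.
Character 1 (derived state 'yes') is shared by Taxon 4, Taxon 7, and Taxon 8 — a synapomorphy uniting that clade.
Character 2: derived state 'yes' in Taxon 4 and Taxon 8 only — synapomorphy for {Taxon 4, Taxon 8}.
Character 3: derived state 'yes' in Taxon 4, Taxon 6, Taxon 7, and Taxon 8 only — synapomorphy for {Taxon 4, Taxon 6, Taxon 7, Taxon 8}.
Character 4: derived state 'yes' in Taxon 4 only — an autapomorphy, so it tells us nothing about relationships among taxa.
Character 5 (derived state 'yes') is unique to Taxon 4 (autapomorphy; uninformative for grouping).
Most parsimonious ingroup topology: ((((Taxon 8,Taxon 4),Taxon 7),Taxon 6),Taxon 1).
Taxon 7 and Taxon 4 share a more recent common ancestor with each other than either does with Taxon 6, so Taxon 6 is the least closely related of the three.

Taxon 6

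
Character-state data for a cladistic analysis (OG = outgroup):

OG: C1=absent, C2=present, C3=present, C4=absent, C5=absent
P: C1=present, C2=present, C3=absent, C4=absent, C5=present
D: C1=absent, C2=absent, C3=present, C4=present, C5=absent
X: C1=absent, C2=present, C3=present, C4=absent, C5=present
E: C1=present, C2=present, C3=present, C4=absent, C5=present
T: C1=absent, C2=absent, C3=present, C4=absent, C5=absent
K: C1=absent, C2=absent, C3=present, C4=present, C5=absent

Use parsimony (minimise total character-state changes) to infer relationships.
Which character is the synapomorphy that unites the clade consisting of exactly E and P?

C1

Character polarity is set by the outgroup: the derived state is whichever differs from the outgroup's state, so for C2, C3 the derived state is 'absent', and for the remaining characters it is 'present'.
Only E and P show the derived state 'present' for C1, supporting them as a clade.
C2 (derived state 'absent') is shared by D, K, and T — a synapomorphy uniting that clade.
C3: derived state 'absent' in P only — an autapomorphy, so it tells us nothing about relationships among taxa.
Only D and K show the derived state 'present' for C4, supporting them as a clade.
Only E, P, and X show the derived state 'present' for C5, supporting them as a clade.
Most parsimonious ingroup topology: (((P,E),X),((D,K),T)).
The clade {E, P} is supported by C1: its derived state 'present' occurs in exactly those taxa and in no other taxon (including the outgroup).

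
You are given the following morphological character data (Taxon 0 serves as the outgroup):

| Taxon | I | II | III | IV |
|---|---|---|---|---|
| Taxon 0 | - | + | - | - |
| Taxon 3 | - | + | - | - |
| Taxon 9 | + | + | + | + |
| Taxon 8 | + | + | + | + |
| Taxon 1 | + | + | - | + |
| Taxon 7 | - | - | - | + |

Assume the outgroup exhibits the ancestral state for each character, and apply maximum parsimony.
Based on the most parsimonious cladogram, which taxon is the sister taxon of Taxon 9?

Character polarity is set by the outgroup: the derived state is whichever differs from the outgroup's state, so for II the derived state is '-', and for the remaining characters it is '+'.
Only Taxon 1, Taxon 8, and Taxon 9 show the derived state '+' for I, supporting them as a clade.
II (derived state '-') is unique to Taxon 7 (autapomorphy; uninformative for grouping).
III (derived state '+') is shared by Taxon 8 and Taxon 9 — a synapomorphy uniting that clade.
IV: derived state '+' in Taxon 1, Taxon 7, Taxon 8, and Taxon 9 only — synapomorphy for {Taxon 1, Taxon 7, Taxon 8, Taxon 9}.
Most parsimonious ingroup topology: (Taxon 3,(((Taxon 9,Taxon 8),Taxon 1),Taxon 7)).
Taxon 9 and Taxon 8 form a cherry on this tree, so they are sister taxa.

Taxon 8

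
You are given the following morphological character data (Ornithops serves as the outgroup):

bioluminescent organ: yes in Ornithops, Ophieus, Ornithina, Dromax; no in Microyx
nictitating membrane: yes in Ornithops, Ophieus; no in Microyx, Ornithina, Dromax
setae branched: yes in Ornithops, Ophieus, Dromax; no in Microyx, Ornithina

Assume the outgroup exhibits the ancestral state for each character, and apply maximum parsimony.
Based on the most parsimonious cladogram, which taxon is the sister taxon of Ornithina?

Microyx

The outgroup has state 'yes' for every character, so 'no' is the derived state throughout.
bioluminescent organ: derived state 'no' in Microyx only — an autapomorphy, so it tells us nothing about relationships among taxa.
nictitating membrane: derived state 'no' in Dromax, Microyx, and Ornithina only — synapomorphy for {Dromax, Microyx, Ornithina}.
setae branched (derived state 'no') is shared by Microyx and Ornithina — a synapomorphy uniting that clade.
Most parsimonious ingroup topology: (Ophieus,((Microyx,Ornithina),Dromax)).
Ornithina and Microyx form a cherry on this tree, so they are sister taxa.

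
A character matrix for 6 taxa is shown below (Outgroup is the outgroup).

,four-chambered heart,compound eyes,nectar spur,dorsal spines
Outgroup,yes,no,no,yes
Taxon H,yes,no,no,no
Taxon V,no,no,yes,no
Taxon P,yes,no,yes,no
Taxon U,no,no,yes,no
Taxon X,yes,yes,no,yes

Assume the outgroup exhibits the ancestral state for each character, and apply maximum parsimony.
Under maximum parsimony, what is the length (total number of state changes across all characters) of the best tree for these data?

4

Character polarity is set by the outgroup: the derived state is whichever differs from the outgroup's state, so for four-chambered heart, dorsal spines the derived state is 'no', and for the remaining characters it is 'yes'.
four-chambered heart: derived state 'no' in Taxon U and Taxon V only — synapomorphy for {Taxon U, Taxon V}.
compound eyes: derived state 'yes' in Taxon X only — an autapomorphy, so it tells us nothing about relationships among taxa.
nectar spur (derived state 'yes') is shared by Taxon P, Taxon U, and Taxon V — a synapomorphy uniting that clade.
dorsal spines: derived state 'no' in Taxon H, Taxon P, Taxon U, and Taxon V only — synapomorphy for {Taxon H, Taxon P, Taxon U, Taxon V}.
Most parsimonious ingroup topology: ((Taxon H,((Taxon V,Taxon U),Taxon P)),Taxon X).
Changes per character on this tree: four-chambered heart: 1; compound eyes: 1; nectar spur: 1; dorsal spines: 1.
Total = 4.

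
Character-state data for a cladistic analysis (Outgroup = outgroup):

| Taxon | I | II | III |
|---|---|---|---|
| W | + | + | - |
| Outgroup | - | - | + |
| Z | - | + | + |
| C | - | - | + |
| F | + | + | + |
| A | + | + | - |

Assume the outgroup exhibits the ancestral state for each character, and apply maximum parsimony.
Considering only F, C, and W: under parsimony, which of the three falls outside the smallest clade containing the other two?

Character polarity is set by the outgroup: the derived state is whichever differs from the outgroup's state, so for III the derived state is '-', and for the remaining characters it is '+'.
I (derived state '+') is shared by A, F, and W — a synapomorphy uniting that clade.
II (derived state '+') is shared by A, F, W, and Z — a synapomorphy uniting that clade.
III (derived state '-') is shared by A and W — a synapomorphy uniting that clade.
Most parsimonious ingroup topology: ((((W,A),F),Z),C).
W and F share a more recent common ancestor with each other than either does with C, so C is the least closely related of the three.

C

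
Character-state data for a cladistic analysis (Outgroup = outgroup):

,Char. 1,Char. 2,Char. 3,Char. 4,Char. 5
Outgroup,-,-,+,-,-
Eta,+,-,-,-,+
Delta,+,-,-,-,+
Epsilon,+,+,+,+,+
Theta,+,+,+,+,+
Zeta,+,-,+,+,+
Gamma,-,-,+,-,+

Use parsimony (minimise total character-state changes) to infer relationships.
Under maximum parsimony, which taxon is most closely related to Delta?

Eta

Character polarity is set by the outgroup: the derived state is whichever differs from the outgroup's state, so for Char. 3 the derived state is '-', and for the remaining characters it is '+'.
Char. 1 (derived state '+') is shared by Delta, Epsilon, Eta, Theta, and Zeta — a synapomorphy uniting that clade.
Char. 2 (derived state '+') is shared by Epsilon and Theta — a synapomorphy uniting that clade.
Char. 3: derived state '-' in Delta and Eta only — synapomorphy for {Delta, Eta}.
Char. 4 (derived state '+') is shared by Epsilon, Theta, and Zeta — a synapomorphy uniting that clade.
All ingroup taxa share the derived state '+' for Char. 5; it defines the ingroup but does not resolve relationships within it.
Most parsimonious ingroup topology: (((Eta,Delta),((Epsilon,Theta),Zeta)),Gamma).
Delta and Eta form a cherry on this tree, so they are sister taxa.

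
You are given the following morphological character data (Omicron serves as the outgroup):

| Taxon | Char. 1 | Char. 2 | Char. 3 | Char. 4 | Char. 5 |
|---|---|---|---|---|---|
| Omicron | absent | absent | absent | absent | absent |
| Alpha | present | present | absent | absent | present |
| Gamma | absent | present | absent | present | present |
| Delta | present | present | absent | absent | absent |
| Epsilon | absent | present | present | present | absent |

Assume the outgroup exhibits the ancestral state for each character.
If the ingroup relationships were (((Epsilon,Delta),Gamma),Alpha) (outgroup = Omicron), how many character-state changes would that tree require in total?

Map each character onto (((Epsilon,Delta),Gamma),Alpha) (rooted by Omicron) and count the minimum state changes it requires (Fitch parsimony):
Char. 1: 2; Char. 2: 1; Char. 3: 1; Char. 4: 2; Char. 5: 2.
Total tree length = 8.

8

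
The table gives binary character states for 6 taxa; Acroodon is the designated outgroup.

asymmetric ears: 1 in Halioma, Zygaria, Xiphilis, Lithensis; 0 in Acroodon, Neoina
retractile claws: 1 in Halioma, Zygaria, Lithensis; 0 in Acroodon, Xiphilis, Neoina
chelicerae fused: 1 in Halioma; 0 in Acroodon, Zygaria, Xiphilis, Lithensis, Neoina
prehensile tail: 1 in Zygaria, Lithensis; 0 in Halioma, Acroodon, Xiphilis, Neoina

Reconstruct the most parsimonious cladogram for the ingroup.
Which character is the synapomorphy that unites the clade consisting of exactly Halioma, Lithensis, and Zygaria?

retractile claws

The outgroup has state '0' for every character, so '1' is the derived state throughout.
Only Halioma, Lithensis, Xiphilis, and Zygaria show the derived state '1' for asymmetric ears, supporting them as a clade.
Only Halioma, Lithensis, and Zygaria show the derived state '1' for retractile claws, supporting them as a clade.
chelicerae fused: derived state '1' in Halioma only — an autapomorphy, so it tells us nothing about relationships among taxa.
prehensile tail (derived state '1') is shared by Lithensis and Zygaria — a synapomorphy uniting that clade.
Most parsimonious ingroup topology: (((Halioma,(Lithensis,Zygaria)),Xiphilis),Neoina).
The clade {Halioma, Lithensis, Zygaria} is supported by retractile claws: its derived state '1' occurs in exactly those taxa and in no other taxon (including the outgroup).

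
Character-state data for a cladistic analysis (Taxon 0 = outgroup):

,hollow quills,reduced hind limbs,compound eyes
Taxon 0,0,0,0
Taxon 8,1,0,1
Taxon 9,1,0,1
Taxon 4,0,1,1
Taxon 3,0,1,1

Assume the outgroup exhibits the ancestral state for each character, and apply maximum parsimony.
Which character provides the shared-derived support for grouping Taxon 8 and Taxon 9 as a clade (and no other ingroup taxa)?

The outgroup has state '0' for every character, so '1' is the derived state throughout.
Only Taxon 8 and Taxon 9 show the derived state '1' for hollow quills, supporting them as a clade.
reduced hind limbs: derived state '1' in Taxon 3 and Taxon 4 only — synapomorphy for {Taxon 3, Taxon 4}.
compound eyes (derived state '1') is shared by all ingroup taxa — unites the whole ingroup.
Most parsimonious ingroup topology: ((Taxon 8,Taxon 9),(Taxon 4,Taxon 3)).
The clade {Taxon 8, Taxon 9} is supported by hollow quills: its derived state '1' occurs in exactly those taxa and in no other taxon (including the outgroup).

hollow quills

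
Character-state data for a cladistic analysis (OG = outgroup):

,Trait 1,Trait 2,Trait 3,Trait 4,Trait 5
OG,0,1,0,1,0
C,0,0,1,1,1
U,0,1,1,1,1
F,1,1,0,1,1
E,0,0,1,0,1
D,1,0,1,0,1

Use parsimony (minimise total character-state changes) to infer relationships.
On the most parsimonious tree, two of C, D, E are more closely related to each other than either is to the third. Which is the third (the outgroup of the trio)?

Character polarity is set by the outgroup: the derived state is whichever differs from the outgroup's state, so for Trait 2, Trait 4 the derived state is '0', and for the remaining characters it is '1'.
Trait 1 (state '1') occurs in D and F but conflicts with the nesting implied by the other characters — most parsimoniously interpreted as homoplasy.
Trait 2: derived state '0' in C, D, and E only — synapomorphy for {C, D, E}.
Trait 3 (derived state '1') is shared by C, D, E, and U — a synapomorphy uniting that clade.
Only D and E show the derived state '0' for Trait 4, supporting them as a clade.
All ingroup taxa share the derived state '1' for Trait 5; it defines the ingroup but does not resolve relationships within it.
Most parsimonious ingroup topology: (((C,(E,D)),U),F).
D and E share a more recent common ancestor with each other than either does with C, so C is the least closely related of the three.

C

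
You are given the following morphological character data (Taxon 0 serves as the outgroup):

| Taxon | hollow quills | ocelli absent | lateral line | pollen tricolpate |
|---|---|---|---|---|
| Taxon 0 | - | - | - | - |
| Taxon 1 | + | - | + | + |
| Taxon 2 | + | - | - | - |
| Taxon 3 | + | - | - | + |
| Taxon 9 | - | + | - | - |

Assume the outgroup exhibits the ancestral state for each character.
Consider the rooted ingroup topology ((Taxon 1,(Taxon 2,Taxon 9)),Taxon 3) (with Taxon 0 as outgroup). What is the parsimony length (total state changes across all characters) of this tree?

6

Map each character onto ((Taxon 1,(Taxon 2,Taxon 9)),Taxon 3) (rooted by Taxon 0) and count the minimum state changes it requires (Fitch parsimony):
hollow quills: 2; ocelli absent: 1; lateral line: 1; pollen tricolpate: 2.
Total tree length = 6.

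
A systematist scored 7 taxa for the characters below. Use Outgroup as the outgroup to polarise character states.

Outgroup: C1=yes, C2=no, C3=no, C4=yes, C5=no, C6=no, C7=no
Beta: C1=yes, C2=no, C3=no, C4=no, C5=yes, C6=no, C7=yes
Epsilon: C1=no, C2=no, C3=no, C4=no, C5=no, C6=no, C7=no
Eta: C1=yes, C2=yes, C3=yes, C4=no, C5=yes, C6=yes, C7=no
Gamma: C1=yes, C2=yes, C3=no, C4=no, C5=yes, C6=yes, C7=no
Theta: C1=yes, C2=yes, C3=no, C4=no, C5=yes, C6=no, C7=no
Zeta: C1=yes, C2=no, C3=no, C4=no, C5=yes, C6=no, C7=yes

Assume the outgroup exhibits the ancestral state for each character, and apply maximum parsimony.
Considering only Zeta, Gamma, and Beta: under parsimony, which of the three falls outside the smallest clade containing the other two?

Gamma

Character polarity is set by the outgroup: the derived state is whichever differs from the outgroup's state, so for C1, C4 the derived state is 'no', and for the remaining characters it is 'yes'.
C1: derived state 'no' in Epsilon only — an autapomorphy, so it tells us nothing about relationships among taxa.
Only Eta, Gamma, and Theta show the derived state 'yes' for C2, supporting them as a clade.
C3: derived state 'yes' in Eta only — an autapomorphy, so it tells us nothing about relationships among taxa.
All ingroup taxa share the derived state 'no' for C4; it defines the ingroup but does not resolve relationships within it.
Only Beta, Eta, Gamma, Theta, and Zeta show the derived state 'yes' for C5, supporting them as a clade.
C6: derived state 'yes' in Eta and Gamma only — synapomorphy for {Eta, Gamma}.
C7: derived state 'yes' in Beta and Zeta only — synapomorphy for {Beta, Zeta}.
Most parsimonious ingroup topology: (((Beta,Zeta),((Eta,Gamma),Theta)),Epsilon).
Zeta and Beta share a more recent common ancestor with each other than either does with Gamma, so Gamma is the least closely related of the three.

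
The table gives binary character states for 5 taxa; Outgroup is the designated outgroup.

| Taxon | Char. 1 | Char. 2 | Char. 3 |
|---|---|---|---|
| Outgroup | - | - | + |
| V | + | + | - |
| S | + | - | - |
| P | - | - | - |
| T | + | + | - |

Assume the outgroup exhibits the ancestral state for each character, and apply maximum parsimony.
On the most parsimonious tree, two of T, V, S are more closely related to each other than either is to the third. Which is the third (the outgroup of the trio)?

Character polarity is set by the outgroup: the derived state is whichever differs from the outgroup's state, so for Char. 3 the derived state is '-', and for the remaining characters it is '+'.
Char. 1 (derived state '+') is shared by S, T, and V — a synapomorphy uniting that clade.
Only T and V show the derived state '+' for Char. 2, supporting them as a clade.
All ingroup taxa share the derived state '-' for Char. 3; it defines the ingroup but does not resolve relationships within it.
Most parsimonious ingroup topology: (((V,T),S),P).
T and V share a more recent common ancestor with each other than either does with S, so S is the least closely related of the three.

S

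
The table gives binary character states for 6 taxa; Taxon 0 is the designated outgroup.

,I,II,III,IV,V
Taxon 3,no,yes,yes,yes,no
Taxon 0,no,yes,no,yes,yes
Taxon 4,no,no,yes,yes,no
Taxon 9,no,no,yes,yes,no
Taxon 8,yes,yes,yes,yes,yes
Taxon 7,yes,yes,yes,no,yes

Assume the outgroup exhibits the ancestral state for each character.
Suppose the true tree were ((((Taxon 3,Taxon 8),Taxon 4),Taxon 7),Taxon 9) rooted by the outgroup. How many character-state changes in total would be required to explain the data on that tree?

Map each character onto ((((Taxon 3,Taxon 8),Taxon 4),Taxon 7),Taxon 9) (rooted by Taxon 0) and count the minimum state changes it requires (Fitch parsimony):
I: 2; II: 2; III: 1; IV: 1; V: 3.
Total tree length = 9.

9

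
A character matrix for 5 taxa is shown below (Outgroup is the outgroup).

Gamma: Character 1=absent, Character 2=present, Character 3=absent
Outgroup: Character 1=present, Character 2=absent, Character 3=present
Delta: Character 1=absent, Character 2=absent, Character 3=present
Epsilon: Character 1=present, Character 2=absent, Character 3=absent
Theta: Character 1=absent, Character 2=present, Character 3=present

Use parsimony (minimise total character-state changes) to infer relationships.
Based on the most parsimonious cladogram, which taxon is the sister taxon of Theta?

Gamma

Character polarity is set by the outgroup: the derived state is whichever differs from the outgroup's state, so for Character 1, Character 3 the derived state is 'absent', and for the remaining characters it is 'present'.
Only Delta, Gamma, and Theta show the derived state 'absent' for Character 1, supporting them as a clade.
Only Gamma and Theta show the derived state 'present' for Character 2, supporting them as a clade.
Character 3 groups Epsilon and Gamma, which is incompatible with the clades supported by the remaining characters; treating it as convergent (homoplasy) costs fewer steps than any alternative tree.
Most parsimonious ingroup topology: ((Delta,(Theta,Gamma)),Epsilon).
Theta and Gamma form a cherry on this tree, so they are sister taxa.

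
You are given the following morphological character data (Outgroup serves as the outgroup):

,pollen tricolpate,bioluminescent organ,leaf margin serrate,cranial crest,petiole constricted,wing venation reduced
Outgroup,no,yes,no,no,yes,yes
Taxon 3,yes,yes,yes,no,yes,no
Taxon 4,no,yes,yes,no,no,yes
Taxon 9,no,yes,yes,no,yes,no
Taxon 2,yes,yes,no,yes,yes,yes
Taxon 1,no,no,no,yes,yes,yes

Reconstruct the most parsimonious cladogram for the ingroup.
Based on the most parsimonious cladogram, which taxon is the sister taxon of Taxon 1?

Character polarity is set by the outgroup: the derived state is whichever differs from the outgroup's state, so for bioluminescent organ, petiole constricted, wing venation reduced the derived state is 'no', and for the remaining characters it is 'yes'.
pollen tricolpate (state 'yes') occurs in Taxon 2 and Taxon 3 but conflicts with the nesting implied by the other characters — most parsimoniously interpreted as homoplasy.
bioluminescent organ (derived state 'no') is unique to Taxon 1 (autapomorphy; uninformative for grouping).
leaf margin serrate (derived state 'yes') is shared by Taxon 3, Taxon 4, and Taxon 9 — a synapomorphy uniting that clade.
Only Taxon 1 and Taxon 2 show the derived state 'yes' for cranial crest, supporting them as a clade.
petiole constricted: derived state 'no' in Taxon 4 only — an autapomorphy, so it tells us nothing about relationships among taxa.
Only Taxon 3 and Taxon 9 show the derived state 'no' for wing venation reduced, supporting them as a clade.
Most parsimonious ingroup topology: (((Taxon 3,Taxon 9),Taxon 4),(Taxon 2,Taxon 1)).
Taxon 1 and Taxon 2 form a cherry on this tree, so they are sister taxa.

Taxon 2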